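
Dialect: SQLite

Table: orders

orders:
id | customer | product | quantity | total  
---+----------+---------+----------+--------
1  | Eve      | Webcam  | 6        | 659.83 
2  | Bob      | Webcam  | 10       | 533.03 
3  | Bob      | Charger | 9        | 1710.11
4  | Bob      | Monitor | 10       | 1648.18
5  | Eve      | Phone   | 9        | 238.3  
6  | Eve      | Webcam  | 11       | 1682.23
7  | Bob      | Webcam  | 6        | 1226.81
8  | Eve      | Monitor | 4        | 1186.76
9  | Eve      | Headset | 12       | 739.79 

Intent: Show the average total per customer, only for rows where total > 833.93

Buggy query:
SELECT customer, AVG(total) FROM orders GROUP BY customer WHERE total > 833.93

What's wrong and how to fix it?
Bug: Row-level WHERE must come before GROUP BY in the clause order

Fix: Move the WHERE clause before GROUP BY

Corrected query:
SELECT customer, AVG(total) FROM orders WHERE total > 833.93 GROUP BY customer

Result:
customer | AVG(total) 
---------+------------
Bob      | 1528.366667
Eve      | 1434.495   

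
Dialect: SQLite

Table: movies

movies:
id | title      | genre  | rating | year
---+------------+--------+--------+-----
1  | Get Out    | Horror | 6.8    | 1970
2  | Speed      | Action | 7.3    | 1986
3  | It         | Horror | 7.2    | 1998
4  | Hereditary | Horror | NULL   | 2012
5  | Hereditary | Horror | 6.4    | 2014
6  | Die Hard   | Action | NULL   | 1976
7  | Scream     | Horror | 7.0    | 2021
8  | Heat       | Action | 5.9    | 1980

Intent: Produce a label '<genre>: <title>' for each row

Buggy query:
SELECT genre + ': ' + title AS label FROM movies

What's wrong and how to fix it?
Bug: SQLite uses || for string concatenation; + coerces text to numbers (yielding 0)

Fix: Use the || operator for string concatenation

Corrected query:
SELECT genre || ': ' || title AS label FROM movies

Result:
label             
------------------
Horror: Get Out   
Action: Speed     
Horror: It        
Horror: Hereditary
Horror: Hereditary
Action: Die Hard  
Horror: Scream    
Action: Heat      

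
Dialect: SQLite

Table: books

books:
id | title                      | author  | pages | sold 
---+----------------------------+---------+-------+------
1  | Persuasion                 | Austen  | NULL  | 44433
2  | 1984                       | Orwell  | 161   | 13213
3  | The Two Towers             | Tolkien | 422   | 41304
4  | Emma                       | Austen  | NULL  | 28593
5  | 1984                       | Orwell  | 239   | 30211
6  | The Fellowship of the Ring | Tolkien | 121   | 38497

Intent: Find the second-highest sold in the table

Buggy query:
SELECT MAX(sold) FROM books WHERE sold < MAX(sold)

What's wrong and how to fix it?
Bug: The inner MAX is an aggregate inside WHERE, which is not allowed

Fix: Put the inner MAX in a scalar subquery

Corrected query:
SELECT MAX(sold) FROM books WHERE sold < (SELECT MAX(sold) FROM books)

Result:
MAX(sold)
---------
41304    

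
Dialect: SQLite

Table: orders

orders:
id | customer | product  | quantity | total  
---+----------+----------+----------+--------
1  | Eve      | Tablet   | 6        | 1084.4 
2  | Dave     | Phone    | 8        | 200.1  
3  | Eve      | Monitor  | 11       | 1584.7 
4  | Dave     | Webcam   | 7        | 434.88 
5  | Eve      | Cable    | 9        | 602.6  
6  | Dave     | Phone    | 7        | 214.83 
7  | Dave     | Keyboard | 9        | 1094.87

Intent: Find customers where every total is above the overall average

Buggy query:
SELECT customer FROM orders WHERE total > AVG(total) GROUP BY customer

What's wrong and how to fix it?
Bug: WHERE evaluates per row before aggregation, so AVG() is unavailable

Fix: Use a subquery for AVG and a HAVING MIN(...) filter so the condition holds for every row in the group

Corrected query:
SELECT customer FROM orders GROUP BY customer HAVING MIN(total) > (SELECT AVG(total) FROM orders)

Result:
(no rows)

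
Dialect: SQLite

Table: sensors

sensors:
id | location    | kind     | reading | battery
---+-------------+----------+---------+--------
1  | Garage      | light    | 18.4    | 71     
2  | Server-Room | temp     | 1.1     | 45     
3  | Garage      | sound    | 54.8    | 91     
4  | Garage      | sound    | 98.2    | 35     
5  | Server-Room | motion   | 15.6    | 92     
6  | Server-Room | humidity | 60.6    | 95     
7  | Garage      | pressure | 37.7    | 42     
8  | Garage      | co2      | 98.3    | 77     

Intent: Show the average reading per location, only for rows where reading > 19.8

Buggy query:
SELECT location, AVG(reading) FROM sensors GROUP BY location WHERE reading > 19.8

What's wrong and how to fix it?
Bug: Row-level WHERE must come before GROUP BY in the clause order

Fix: Move the WHERE clause before GROUP BY

Corrected query:
SELECT location, AVG(reading) FROM sensors WHERE reading > 19.8 GROUP BY location

Result:
location    | AVG(reading)
------------+-------------
Garage      | 72.25       
Server-Room | 60.6        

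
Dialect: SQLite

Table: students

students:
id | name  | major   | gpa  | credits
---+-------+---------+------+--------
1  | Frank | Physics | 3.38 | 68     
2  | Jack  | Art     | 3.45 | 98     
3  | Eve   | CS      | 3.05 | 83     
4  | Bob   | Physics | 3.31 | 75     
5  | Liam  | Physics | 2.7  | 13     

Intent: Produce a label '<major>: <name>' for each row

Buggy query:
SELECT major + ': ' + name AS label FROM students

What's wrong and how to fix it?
Bug: '+' is numeric addition; on text columns SQLite converts them to 0 instead of concatenating

Fix: Replace + with || to concatenate text

Corrected query:
SELECT major || ': ' || name AS label FROM students

Result:
label         
--------------
Physics: Frank
Art: Jack     
CS: Eve       
Physics: Bob  
Physics: Liam 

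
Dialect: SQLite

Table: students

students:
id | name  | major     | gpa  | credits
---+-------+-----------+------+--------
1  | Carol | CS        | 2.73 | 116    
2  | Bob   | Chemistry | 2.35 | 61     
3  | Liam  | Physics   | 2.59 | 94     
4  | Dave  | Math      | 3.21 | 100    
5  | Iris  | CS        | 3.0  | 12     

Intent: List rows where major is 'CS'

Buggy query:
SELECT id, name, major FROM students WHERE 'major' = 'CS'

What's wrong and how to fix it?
Bug: Single quotes denote string literals in SQL; the column name is being compared as a constant string

Fix: Reference the column as major without single quotes

Corrected query:
SELECT id, name, major FROM students WHERE major = 'CS'

Result:
id | name  | major
---+-------+------
1  | Carol | CS   
5  | Iris  | CS   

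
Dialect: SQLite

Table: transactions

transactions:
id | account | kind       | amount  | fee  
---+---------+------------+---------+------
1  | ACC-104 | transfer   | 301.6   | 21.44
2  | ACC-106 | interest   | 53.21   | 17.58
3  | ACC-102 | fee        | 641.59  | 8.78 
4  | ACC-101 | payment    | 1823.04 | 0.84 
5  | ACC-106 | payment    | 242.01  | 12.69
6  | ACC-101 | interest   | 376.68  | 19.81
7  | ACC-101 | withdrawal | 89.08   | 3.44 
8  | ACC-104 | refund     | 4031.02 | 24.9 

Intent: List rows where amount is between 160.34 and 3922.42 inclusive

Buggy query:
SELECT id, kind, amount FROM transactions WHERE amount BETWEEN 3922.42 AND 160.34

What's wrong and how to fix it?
Bug: BETWEEN expects the lower bound first; with 3922.42 AND 160.34 the range is empty

Fix: Write BETWEEN 160.34 AND 3922.42

Corrected query:
SELECT id, kind, amount FROM transactions WHERE amount BETWEEN 160.34 AND 3922.42

Result:
id | kind     | amount 
---+----------+--------
1  | transfer | 301.6  
3  | fee      | 641.59 
4  | payment  | 1823.04
5  | payment  | 242.01 
6  | interest | 376.68 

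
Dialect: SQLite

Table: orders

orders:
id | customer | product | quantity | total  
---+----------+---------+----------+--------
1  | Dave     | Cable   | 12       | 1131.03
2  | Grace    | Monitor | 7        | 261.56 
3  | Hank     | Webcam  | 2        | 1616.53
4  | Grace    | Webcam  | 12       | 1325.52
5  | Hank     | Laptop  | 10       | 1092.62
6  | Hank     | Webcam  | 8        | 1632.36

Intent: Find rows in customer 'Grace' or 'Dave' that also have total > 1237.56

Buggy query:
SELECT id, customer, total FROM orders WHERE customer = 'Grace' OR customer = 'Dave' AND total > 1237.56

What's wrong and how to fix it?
Bug: AND binds tighter than OR, so this parses as customer = 'Grace' OR (customer = 'Dave' AND total > 1237.56)

Fix: Add parentheses around the OR so the AND applies to both alternatives

Corrected query:
SELECT id, customer, total FROM orders WHERE (customer = 'Grace' OR customer = 'Dave') AND total > 1237.56

Result:
id | customer | total  
---+----------+--------
4  | Grace    | 1325.52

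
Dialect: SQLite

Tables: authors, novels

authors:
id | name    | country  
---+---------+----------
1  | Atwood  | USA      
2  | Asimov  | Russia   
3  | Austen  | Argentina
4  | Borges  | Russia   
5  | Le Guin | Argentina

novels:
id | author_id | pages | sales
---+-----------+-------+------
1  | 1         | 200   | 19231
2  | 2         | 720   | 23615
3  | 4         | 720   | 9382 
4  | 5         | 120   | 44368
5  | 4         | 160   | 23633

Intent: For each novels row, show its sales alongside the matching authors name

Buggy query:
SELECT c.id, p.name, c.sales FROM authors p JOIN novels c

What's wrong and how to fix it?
Bug: Missing join condition: each novels row is matched to all authors rows instead of just its own

Fix: Specify the join condition linking the foreign key to the parent id

Corrected query:
SELECT c.id, p.name, c.sales FROM authors p JOIN novels c ON c.author_id = p.id

Result:
id | name    | sales
---+---------+------
1  | Atwood  | 19231
2  | Asimov  | 23615
3  | Borges  | 9382 
4  | Le Guin | 44368
5  | Borges  | 23633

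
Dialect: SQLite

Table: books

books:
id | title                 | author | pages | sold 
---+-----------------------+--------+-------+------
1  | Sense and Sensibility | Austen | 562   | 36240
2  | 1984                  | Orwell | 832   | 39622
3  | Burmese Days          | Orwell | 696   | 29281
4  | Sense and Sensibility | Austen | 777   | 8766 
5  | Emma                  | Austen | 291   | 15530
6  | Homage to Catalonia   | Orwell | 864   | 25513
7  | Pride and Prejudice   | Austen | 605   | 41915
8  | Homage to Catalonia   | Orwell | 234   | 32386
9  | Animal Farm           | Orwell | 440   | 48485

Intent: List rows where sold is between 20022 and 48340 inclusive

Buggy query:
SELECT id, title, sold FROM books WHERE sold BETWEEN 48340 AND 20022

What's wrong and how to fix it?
Bug: The bounds are reversed; BETWEEN a AND b requires a <= b to match anything

Fix: Swap the bounds so the smaller value comes first

Corrected query:
SELECT id, title, sold FROM books WHERE sold BETWEEN 20022 AND 48340

Result:
id | title                 | sold 
---+-----------------------+------
1  | Sense and Sensibility | 36240
2  | 1984                  | 39622
3  | Burmese Days          | 29281
6  | Homage to Catalonia   | 25513
7  | Pride and Prejudice   | 41915
8  | Homage to Catalonia   | 32386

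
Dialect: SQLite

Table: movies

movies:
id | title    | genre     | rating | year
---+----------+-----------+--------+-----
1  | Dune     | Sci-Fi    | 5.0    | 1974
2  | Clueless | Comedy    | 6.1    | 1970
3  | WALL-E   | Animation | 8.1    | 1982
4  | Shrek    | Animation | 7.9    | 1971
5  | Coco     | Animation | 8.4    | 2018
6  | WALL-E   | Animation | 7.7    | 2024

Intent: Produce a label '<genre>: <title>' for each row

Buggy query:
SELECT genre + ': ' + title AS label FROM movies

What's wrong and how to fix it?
Bug: SQLite uses || for string concatenation; + coerces text to numbers (yielding 0)

Fix: Use the || operator for string concatenation

Corrected query:
SELECT genre || ': ' || title AS label FROM movies

Result:
label            
-----------------
Sci-Fi: Dune     
Comedy: Clueless 
Animation: WALL-E
Animation: Shrek 
Animation: Coco  
Animation: WALL-E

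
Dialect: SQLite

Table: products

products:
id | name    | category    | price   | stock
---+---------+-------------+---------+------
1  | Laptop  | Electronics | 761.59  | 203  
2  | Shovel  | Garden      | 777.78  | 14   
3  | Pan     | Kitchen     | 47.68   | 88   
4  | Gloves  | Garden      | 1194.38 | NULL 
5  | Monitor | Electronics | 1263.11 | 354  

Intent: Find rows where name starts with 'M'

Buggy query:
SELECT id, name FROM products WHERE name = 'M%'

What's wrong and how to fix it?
Bug: '=' compares the literal string including the % character; pattern matching needs LIKE

Fix: Replace '=' with LIKE so 'M%' is treated as a pattern

Corrected query:
SELECT id, name FROM products WHERE name LIKE 'M%'

Result:
id | name   
---+--------
5  | Monitor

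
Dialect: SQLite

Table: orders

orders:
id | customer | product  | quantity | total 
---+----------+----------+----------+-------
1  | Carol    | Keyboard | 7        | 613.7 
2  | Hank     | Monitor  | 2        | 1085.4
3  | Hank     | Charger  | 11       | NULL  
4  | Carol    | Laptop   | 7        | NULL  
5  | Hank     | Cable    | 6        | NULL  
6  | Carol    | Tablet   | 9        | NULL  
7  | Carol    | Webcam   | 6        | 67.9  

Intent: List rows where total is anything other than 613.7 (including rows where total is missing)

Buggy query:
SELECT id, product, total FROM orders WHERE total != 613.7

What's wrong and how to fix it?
Bug: 'total != 613.7' is unknown when total is NULL, so NULL rows are silently excluded

Fix: Add an explicit OR total IS NULL to include the missing-value rows

Corrected query:
SELECT id, product, total FROM orders WHERE total != 613.7 OR total IS NULL

Result:
id | product | total 
---+---------+-------
2  | Monitor | 1085.4
3  | Charger | NULL  
4  | Laptop  | NULL  
5  | Cable   | NULL  
6  | Tablet  | NULL  
7  | Webcam  | 67.9  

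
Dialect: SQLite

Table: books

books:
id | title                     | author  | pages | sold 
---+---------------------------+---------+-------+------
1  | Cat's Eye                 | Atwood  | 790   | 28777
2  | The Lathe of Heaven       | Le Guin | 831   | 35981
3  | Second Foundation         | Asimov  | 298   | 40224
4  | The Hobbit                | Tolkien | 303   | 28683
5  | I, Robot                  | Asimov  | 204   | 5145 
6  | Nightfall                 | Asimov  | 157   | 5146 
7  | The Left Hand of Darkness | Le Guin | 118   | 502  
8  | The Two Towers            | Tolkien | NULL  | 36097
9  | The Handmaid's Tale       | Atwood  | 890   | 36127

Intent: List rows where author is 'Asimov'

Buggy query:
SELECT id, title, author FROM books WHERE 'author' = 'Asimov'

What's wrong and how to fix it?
Bug: Single quotes denote string literals in SQL; the column name is being compared as a constant string

Fix: Reference the column as author without single quotes

Corrected query:
SELECT id, title, author FROM books WHERE author = 'Asimov'

Result:
id | title             | author
---+-------------------+-------
3  | Second Foundation | Asimov
5  | I, Robot          | Asimov
6  | Nightfall         | Asimov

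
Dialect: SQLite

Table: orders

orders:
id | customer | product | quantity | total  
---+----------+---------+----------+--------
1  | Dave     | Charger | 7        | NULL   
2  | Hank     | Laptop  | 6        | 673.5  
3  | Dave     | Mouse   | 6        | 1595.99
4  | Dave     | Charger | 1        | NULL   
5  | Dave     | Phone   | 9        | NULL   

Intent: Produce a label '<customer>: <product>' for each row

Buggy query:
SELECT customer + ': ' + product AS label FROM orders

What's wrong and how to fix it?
Bug: '+' is numeric addition; on text columns SQLite converts them to 0 instead of concatenating

Fix: Use the || operator for string concatenation

Corrected query:
SELECT customer || ': ' || product AS label FROM orders

Result:
label        
-------------
Dave: Charger
Hank: Laptop 
Dave: Mouse  
Dave: Charger
Dave: Phone  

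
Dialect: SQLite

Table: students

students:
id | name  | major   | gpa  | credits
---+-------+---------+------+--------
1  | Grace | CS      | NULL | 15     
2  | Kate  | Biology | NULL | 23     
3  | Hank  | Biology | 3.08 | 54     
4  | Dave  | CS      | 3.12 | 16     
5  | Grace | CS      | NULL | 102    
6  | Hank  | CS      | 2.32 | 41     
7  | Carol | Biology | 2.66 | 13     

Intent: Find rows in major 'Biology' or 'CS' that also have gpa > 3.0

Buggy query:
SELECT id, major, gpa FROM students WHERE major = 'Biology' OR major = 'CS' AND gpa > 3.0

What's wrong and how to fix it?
Bug: AND binds tighter than OR, so this parses as major = 'Biology' OR (major = 'CS' AND gpa > 3.0)

Fix: Add parentheses around the OR so the AND applies to both alternatives

Corrected query:
SELECT id, major, gpa FROM students WHERE (major = 'Biology' OR major = 'CS') AND gpa > 3.0

Result:
id | major   | gpa 
---+---------+-----
3  | Biology | 3.08
4  | CS      | 3.12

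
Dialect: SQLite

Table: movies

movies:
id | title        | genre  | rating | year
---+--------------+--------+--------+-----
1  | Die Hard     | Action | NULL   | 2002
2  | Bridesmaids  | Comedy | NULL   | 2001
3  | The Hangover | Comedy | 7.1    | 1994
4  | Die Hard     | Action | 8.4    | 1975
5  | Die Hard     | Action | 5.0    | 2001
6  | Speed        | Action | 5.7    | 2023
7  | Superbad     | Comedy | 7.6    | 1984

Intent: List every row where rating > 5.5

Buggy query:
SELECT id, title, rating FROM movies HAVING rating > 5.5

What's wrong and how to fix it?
Bug: This is a non-aggregate query (no GROUP BY, no aggregates), so in SQLite the HAVING clause is invalid here; a row-level condition belongs in WHERE

Fix: Replace HAVING with WHERE since the condition applies to individual rows

Corrected query:
SELECT id, title, rating FROM movies WHERE rating > 5.5

Result:
id | title        | rating
---+--------------+-------
3  | The Hangover | 7.1   
4  | Die Hard     | 8.4   
6  | Speed        | 5.7   
7  | Superbad     | 7.6   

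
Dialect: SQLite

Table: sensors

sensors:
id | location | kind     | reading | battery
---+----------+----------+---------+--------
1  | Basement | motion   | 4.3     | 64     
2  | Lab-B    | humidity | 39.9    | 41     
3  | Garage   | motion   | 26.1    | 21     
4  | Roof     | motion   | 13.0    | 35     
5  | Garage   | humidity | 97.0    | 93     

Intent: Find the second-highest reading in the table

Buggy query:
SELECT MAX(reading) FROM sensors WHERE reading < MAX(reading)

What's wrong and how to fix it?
Bug: MAX(reading) on the right of the comparison is an aggregate-in-WHERE error

Fix: Put the inner MAX in a scalar subquery

Corrected query:
SELECT MAX(reading) FROM sensors WHERE reading < (SELECT MAX(reading) FROM sensors)

Result:
MAX(reading)
------------
39.9        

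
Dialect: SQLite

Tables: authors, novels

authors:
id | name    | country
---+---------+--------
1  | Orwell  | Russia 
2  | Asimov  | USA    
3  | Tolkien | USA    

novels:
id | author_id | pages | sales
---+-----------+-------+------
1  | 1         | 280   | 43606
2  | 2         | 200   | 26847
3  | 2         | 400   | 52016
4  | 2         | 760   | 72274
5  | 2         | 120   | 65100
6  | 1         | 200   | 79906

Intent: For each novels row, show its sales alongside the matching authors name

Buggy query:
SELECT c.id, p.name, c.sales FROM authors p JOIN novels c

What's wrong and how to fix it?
Bug: Missing join condition: each novels row is matched to all authors rows instead of just its own

Fix: Add ON c.author_id = p.id to the JOIN

Corrected query:
SELECT c.id, p.name, c.sales FROM authors p JOIN novels c ON c.author_id = p.id

Result:
id | name   | sales
---+--------+------
1  | Orwell | 43606
2  | Asimov | 26847
3  | Asimov | 52016
4  | Asimov | 72274
5  | Asimov | 65100
6  | Orwell | 79906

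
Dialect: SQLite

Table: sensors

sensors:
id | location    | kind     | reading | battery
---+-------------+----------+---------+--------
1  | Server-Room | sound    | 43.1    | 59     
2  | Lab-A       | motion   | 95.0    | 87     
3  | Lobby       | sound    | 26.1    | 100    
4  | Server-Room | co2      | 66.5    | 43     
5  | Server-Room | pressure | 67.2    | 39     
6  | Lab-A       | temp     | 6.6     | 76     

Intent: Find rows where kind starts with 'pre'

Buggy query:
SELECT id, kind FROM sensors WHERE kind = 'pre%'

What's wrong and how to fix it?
Bug: Wildcards only work with LIKE; '=' treats '%' as a literal character

Fix: Replace '=' with LIKE so 'pre%' is treated as a pattern

Corrected query:
SELECT id, kind FROM sensors WHERE kind LIKE 'pre%'

Result:
id | kind    
---+---------
5  | pressure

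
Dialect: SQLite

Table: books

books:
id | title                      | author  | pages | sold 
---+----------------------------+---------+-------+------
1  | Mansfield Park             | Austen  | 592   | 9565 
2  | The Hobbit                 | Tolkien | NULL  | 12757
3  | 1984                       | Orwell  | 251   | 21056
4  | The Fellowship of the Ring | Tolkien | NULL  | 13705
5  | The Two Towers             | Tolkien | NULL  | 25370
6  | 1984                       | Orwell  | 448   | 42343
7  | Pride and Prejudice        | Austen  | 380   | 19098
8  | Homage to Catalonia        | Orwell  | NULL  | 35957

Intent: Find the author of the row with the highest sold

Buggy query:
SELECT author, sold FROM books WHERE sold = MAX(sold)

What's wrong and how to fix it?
Bug: WHERE is evaluated per row; an aggregate over the whole table isn't defined there

Fix: Wrap MAX in a scalar subquery so WHERE compares against a single value

Corrected query:
SELECT author, sold FROM books WHERE sold = (SELECT MAX(sold) FROM books)

Result:
author | sold 
-------+------
Orwell | 42343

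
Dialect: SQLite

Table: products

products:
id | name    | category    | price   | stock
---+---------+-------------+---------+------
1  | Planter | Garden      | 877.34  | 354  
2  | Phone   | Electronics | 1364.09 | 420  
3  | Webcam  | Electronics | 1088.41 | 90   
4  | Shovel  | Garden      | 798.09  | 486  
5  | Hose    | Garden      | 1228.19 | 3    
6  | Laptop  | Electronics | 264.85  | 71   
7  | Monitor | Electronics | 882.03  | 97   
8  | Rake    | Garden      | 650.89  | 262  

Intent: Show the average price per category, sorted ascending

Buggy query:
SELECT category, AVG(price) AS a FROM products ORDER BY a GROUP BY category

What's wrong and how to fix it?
Bug: ORDER BY appears before GROUP BY; SQL clause order requires GROUP BY first

Fix: Reorder: SELECT … FROM … GROUP BY … ORDER BY …

Corrected query:
SELECT category, AVG(price) AS a FROM products GROUP BY category ORDER BY a

Result:
category    | a       
------------+---------
Garden      | 888.6275
Electronics | 899.845 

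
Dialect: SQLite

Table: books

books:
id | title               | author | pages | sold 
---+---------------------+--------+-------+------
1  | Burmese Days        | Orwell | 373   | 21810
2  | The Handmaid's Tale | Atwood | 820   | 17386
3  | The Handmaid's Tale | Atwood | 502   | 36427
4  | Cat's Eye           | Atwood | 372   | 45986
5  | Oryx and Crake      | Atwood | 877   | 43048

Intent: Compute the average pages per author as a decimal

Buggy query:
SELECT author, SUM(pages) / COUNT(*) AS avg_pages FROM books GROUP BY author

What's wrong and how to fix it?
Bug: SUM(pages) and COUNT(*) are both integers; the division truncates the fractional part

Fix: Multiply by 1.0 (or CAST to REAL) to force floating-point division

Corrected query:
SELECT author, SUM(pages) * 1.0 / COUNT(*) AS avg_pages FROM books GROUP BY author

Result:
author | avg_pages
-------+----------
Atwood | 642.75   
Orwell | 373      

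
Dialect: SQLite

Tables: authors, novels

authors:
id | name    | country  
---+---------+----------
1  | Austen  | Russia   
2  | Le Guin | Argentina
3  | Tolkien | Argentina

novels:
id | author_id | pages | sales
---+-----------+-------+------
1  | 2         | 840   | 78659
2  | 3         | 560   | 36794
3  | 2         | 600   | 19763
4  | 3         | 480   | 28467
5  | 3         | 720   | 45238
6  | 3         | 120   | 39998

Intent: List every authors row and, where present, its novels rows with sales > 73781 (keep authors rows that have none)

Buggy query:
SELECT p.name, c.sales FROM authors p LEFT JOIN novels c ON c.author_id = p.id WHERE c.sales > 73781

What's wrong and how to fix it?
Bug: A WHERE condition on the right-hand table after LEFT JOIN drops unmatched parents

Fix: Put 'c.sales > 73781' in the JOIN's ON clause instead of WHERE

Corrected query:
SELECT p.name, c.sales FROM authors p LEFT JOIN novels c ON c.author_id = p.id AND c.sales > 73781

Result:
name    | sales
--------+------
Austen  | NULL 
Le Guin | 78659
Tolkien | NULL 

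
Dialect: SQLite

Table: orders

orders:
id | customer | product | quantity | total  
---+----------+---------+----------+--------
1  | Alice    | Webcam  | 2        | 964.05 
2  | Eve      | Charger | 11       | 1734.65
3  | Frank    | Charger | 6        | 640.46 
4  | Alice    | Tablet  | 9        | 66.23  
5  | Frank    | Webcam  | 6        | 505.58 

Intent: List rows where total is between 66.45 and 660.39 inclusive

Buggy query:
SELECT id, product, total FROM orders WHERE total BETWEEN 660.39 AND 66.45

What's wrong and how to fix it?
Bug: The bounds are reversed; BETWEEN a AND b requires a <= b to match anything

Fix: Swap the bounds so the smaller value comes first

Corrected query:
SELECT id, product, total FROM orders WHERE total BETWEEN 66.45 AND 660.39

Result:
id | product | total 
---+---------+-------
3  | Charger | 640.46
5  | Webcam  | 505.58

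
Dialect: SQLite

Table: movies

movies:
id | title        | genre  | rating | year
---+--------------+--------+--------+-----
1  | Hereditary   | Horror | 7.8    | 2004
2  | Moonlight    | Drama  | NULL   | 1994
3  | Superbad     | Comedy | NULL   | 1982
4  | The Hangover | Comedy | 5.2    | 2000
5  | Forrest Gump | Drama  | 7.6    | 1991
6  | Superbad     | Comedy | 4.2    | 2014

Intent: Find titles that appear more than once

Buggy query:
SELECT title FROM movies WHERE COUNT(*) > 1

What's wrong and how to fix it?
Bug: COUNT(*) is an aggregate and cannot be used in WHERE

Fix: GROUP BY title, then filter groups with HAVING COUNT(*) > 1

Corrected query:
SELECT title FROM movies GROUP BY title HAVING COUNT(*) > 1

Result:
title   
--------
Superbad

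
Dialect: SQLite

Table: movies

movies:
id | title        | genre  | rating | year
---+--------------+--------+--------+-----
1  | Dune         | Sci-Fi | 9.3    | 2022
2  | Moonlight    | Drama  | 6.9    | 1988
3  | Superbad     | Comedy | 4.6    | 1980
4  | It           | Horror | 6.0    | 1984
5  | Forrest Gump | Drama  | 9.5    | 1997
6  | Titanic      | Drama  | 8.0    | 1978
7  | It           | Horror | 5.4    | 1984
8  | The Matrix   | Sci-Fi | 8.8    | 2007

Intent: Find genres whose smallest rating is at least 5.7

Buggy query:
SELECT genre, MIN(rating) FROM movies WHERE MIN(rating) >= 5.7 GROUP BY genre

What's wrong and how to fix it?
Bug: Aggregates like MIN are computed per group after WHERE runs

Fix: Use HAVING for the per-group MIN condition

Corrected query:
SELECT genre, MIN(rating) FROM movies GROUP BY genre HAVING MIN(rating) >= 5.7

Result:
genre  | MIN(rating)
-------+------------
Drama  | 6.9        
Sci-Fi | 8.8        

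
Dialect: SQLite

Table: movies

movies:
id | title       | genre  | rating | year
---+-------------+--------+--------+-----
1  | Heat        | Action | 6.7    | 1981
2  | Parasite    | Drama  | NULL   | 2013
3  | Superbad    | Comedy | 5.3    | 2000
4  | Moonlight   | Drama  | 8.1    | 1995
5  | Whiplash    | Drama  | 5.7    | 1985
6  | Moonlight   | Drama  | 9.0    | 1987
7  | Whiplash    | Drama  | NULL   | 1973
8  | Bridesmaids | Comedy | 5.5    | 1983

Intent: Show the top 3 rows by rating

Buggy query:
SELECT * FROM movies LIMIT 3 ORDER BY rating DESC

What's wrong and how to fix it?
Bug: LIMIT must come after ORDER BY

Fix: Swap the clauses: ORDER BY first, then LIMIT

Corrected query:
SELECT * FROM movies ORDER BY rating DESC LIMIT 3

Result:
id | title     | genre  | rating | year
---+-----------+--------+--------+-----
6  | Moonlight | Drama  | 9      | 1987
4  | Moonlight | Drama  | 8.1    | 1995
1  | Heat      | Action | 6.7    | 1981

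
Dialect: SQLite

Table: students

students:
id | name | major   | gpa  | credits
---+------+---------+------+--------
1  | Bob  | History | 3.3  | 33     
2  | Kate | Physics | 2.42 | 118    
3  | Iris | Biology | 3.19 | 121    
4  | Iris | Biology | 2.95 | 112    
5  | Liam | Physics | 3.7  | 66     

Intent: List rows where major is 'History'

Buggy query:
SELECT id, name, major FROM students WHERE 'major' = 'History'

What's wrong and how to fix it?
Bug: Single quotes denote string literals in SQL; the column name is being compared as a constant string

Fix: Remove the quotes around the column name (or use double quotes for an identifier)

Corrected query:
SELECT id, name, major FROM students WHERE major = 'History'

Result:
id | name | major  
---+------+--------
1  | Bob  | History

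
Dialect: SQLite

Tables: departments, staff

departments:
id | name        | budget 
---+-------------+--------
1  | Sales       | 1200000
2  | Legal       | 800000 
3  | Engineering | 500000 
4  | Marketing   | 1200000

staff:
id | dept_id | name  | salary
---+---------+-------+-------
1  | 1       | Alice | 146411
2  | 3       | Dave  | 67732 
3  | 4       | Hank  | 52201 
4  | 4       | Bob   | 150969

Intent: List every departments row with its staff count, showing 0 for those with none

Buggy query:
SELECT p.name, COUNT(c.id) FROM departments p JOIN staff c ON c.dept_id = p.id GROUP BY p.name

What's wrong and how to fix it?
Bug: INNER JOIN drops departments rows that have no matching staff rows

Fix: Use LEFT JOIN so parents without children still appear (COUNT(c.id) gives 0)

Corrected query:
SELECT p.name, COUNT(c.id) FROM departments p LEFT JOIN staff c ON c.dept_id = p.id GROUP BY p.name

Result:
name        | COUNT(c.id)
------------+------------
Engineering | 1          
Legal       | 0          
Marketing   | 2          
Sales       | 1          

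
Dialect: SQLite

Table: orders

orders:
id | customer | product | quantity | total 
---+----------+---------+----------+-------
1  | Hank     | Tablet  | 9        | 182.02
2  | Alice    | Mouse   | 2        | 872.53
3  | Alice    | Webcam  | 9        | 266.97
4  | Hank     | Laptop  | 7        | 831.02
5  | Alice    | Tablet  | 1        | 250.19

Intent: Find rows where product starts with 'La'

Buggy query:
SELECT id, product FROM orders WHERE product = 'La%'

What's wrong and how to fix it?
Bug: '=' compares the literal string including the % character; pattern matching needs LIKE

Fix: Replace '=' with LIKE so 'La%' is treated as a pattern

Corrected query:
SELECT id, product FROM orders WHERE product LIKE 'La%'

Result:
id | product
---+--------
4  | Laptop 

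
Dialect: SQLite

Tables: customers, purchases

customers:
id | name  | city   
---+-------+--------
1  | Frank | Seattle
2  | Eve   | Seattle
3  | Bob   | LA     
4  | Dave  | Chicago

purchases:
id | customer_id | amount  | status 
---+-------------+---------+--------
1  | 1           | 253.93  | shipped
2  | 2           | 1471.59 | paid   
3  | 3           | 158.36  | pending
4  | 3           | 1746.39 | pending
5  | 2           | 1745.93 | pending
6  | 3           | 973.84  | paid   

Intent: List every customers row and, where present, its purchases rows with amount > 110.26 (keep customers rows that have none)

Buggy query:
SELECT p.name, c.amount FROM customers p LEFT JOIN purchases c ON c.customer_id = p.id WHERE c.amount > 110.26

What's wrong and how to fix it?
Bug: A WHERE condition on the right-hand table after LEFT JOIN drops unmatched parents

Fix: Move the right-table condition into the ON clause so unmatched parents are kept

Corrected query:
SELECT p.name, c.amount FROM customers p LEFT JOIN purchases c ON c.customer_id = p.id AND c.amount > 110.26

Result:
name  | amount 
------+--------
Frank | 253.93 
Eve   | 1471.59
Eve   | 1745.93
Bob   | 158.36 
Bob   | 973.84 
Bob   | 1746.39
Dave  | NULL   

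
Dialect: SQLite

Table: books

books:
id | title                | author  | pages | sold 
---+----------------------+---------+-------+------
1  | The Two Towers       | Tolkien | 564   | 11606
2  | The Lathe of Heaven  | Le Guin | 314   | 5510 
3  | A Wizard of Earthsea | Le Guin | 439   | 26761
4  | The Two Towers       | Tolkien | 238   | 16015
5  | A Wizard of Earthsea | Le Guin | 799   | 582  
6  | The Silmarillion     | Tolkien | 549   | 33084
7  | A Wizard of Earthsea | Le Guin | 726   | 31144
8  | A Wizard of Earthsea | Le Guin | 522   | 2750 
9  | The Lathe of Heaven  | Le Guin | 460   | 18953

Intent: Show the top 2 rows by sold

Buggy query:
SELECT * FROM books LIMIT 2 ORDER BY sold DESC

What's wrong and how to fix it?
Bug: ORDER BY cannot follow LIMIT; LIMIT is the final clause

Fix: Sort with ORDER BY, then apply LIMIT

Corrected query:
SELECT * FROM books ORDER BY sold DESC LIMIT 2

Result:
id | title                | author  | pages | sold 
---+----------------------+---------+-------+------
6  | The Silmarillion     | Tolkien | 549   | 33084
7  | A Wizard of Earthsea | Le Guin | 726   | 31144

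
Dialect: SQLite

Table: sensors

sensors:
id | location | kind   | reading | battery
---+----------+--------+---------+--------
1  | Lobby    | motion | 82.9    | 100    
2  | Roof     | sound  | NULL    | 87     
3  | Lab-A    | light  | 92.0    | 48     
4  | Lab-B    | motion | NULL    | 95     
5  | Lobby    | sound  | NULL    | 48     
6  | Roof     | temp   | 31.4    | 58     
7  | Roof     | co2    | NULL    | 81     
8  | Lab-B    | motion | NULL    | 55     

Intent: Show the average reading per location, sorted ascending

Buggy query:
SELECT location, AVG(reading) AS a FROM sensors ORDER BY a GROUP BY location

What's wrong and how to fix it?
Bug: ORDER BY appears before GROUP BY; SQL clause order requires GROUP BY first

Fix: Move ORDER BY to the end, after GROUP BY

Corrected query:
SELECT location, AVG(reading) AS a FROM sensors GROUP BY location ORDER BY a

Result:
location | a   
---------+-----
Lab-B    | NULL
Roof     | 31.4
Lobby    | 82.9
Lab-A    | 92  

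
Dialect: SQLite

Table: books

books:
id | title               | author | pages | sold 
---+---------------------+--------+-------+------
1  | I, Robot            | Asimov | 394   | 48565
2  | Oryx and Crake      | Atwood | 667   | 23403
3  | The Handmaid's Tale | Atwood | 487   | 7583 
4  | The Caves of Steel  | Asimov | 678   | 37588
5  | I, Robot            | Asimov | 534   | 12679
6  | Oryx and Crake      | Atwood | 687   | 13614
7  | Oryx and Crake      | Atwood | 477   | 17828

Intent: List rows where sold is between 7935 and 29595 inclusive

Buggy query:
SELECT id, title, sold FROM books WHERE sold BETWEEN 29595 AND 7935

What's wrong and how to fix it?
Bug: The bounds are reversed; BETWEEN a AND b requires a <= b to match anything

Fix: Swap the bounds so the smaller value comes first

Corrected query:
SELECT id, title, sold FROM books WHERE sold BETWEEN 7935 AND 29595

Result:
id | title          | sold 
---+----------------+------
2  | Oryx and Crake | 23403
5  | I, Robot       | 12679
6  | Oryx and Crake | 13614
7  | Oryx and Crake | 17828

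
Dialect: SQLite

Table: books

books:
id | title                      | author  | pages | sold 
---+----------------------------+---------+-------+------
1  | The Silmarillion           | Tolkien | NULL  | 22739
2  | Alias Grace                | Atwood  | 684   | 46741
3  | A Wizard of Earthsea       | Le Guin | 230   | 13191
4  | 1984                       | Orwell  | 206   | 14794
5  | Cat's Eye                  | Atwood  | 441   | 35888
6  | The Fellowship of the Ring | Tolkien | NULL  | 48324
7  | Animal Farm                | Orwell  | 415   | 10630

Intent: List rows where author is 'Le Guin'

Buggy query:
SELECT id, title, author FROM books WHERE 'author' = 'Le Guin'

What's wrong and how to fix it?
Bug: Single quotes denote string literals in SQL; the column name is being compared as a constant string

Fix: Reference the column as author without single quotes

Corrected query:
SELECT id, title, author FROM books WHERE author = 'Le Guin'

Result:
id | title                | author 
---+----------------------+--------
3  | A Wizard of Earthsea | Le Guin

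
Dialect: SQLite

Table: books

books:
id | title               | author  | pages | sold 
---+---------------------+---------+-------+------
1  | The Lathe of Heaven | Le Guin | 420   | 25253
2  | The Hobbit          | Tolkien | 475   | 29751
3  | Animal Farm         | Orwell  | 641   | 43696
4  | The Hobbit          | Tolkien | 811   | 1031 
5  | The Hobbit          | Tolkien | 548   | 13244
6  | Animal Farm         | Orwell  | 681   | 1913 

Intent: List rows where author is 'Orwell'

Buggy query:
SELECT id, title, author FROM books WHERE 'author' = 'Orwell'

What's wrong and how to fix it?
Bug: 'author' in single quotes is a string literal, not the column; the comparison is literal-vs-literal and never true

Fix: Reference the column as author without single quotes

Corrected query:
SELECT id, title, author FROM books WHERE author = 'Orwell'

Result:
id | title       | author
---+-------------+-------
3  | Animal Farm | Orwell
6  | Animal Farm | Orwell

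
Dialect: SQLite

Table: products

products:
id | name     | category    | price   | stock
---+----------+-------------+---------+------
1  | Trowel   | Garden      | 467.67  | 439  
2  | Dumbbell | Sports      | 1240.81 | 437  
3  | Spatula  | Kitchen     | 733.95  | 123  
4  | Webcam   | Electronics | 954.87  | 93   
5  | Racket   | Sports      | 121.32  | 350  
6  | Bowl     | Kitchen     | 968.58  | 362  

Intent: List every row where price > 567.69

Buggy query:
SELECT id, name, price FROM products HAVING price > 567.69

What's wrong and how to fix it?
Bug: This is a non-aggregate query (no GROUP BY, no aggregates), so in SQLite the HAVING clause is invalid here; a row-level condition belongs in WHERE

Fix: Replace HAVING with WHERE since the condition applies to individual rows

Corrected query:
SELECT id, name, price FROM products WHERE price > 567.69

Result:
id | name     | price  
---+----------+--------
2  | Dumbbell | 1240.81
3  | Spatula  | 733.95 
4  | Webcam   | 954.87 
6  | Bowl     | 968.58 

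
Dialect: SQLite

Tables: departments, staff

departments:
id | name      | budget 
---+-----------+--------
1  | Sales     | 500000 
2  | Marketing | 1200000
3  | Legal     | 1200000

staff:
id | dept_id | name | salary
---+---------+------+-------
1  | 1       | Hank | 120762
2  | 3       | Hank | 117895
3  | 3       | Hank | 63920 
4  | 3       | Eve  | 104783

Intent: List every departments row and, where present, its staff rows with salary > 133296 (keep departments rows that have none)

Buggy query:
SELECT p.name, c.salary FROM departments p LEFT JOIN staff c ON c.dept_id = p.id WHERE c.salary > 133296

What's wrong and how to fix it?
Bug: A WHERE condition on the right-hand table after LEFT JOIN drops unmatched parents

Fix: Move the right-table condition into the ON clause so unmatched parents are kept

Corrected query:
SELECT p.name, c.salary FROM departments p LEFT JOIN staff c ON c.dept_id = p.id AND c.salary > 133296

Result:
name      | salary
----------+-------
Sales     | NULL  
Marketing | NULL  
Legal     | NULL  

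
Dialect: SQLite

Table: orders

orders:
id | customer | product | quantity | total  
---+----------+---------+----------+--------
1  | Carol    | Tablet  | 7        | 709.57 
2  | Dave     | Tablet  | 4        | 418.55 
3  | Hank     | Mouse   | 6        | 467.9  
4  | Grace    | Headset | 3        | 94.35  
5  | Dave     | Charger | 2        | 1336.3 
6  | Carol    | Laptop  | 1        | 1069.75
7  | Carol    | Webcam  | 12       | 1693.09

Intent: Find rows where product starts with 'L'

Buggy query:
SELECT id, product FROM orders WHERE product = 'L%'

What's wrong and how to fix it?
Bug: '=' compares the literal string including the % character; pattern matching needs LIKE

Fix: Replace '=' with LIKE so 'L%' is treated as a pattern

Corrected query:
SELECT id, product FROM orders WHERE product LIKE 'L%'

Result:
id | product
---+--------
6  | Laptop 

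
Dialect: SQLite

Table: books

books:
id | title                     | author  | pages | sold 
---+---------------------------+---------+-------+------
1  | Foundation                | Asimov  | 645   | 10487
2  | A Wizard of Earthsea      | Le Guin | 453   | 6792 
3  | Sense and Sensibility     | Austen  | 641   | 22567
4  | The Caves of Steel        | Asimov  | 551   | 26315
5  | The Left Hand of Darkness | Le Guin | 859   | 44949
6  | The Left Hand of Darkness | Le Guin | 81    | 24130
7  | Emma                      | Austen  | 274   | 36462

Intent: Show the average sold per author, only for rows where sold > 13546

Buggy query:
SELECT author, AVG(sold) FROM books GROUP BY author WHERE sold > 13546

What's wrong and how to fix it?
Bug: WHERE cannot follow GROUP BY

Fix: Place WHERE between FROM and GROUP BY

Corrected query:
SELECT author, AVG(sold) FROM books WHERE sold > 13546 GROUP BY author

Result:
author  | AVG(sold)
--------+----------
Asimov  | 26315    
Austen  | 29514.5  
Le Guin | 34539.5  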